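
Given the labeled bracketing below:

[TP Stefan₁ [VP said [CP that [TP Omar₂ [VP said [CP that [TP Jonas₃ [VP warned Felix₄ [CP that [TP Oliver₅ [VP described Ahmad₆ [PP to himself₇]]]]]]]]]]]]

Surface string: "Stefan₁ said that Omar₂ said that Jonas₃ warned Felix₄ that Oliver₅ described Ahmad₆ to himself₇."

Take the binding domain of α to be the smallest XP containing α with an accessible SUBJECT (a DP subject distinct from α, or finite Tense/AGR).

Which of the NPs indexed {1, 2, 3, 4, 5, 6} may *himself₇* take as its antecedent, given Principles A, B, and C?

{5, 6}

*himself* is an anaphor, so Principle A applies: it must be bound in its binding domain.
Binding domain of *himself₇*: the embedded TP, whose subject is Oliver₅.
*Stefan₁* c-commands the anaphor but is outside its binding domain → cannot satisfy Principle A.
*Omar₂* c-commands the anaphor but is outside its binding domain → cannot satisfy Principle A.
*Jonas₃* c-commands the anaphor but is outside its binding domain → cannot satisfy Principle A.
*Felix₄* c-commands the anaphor but is outside its binding domain → cannot satisfy Principle A.
*Oliver₅* c-commands the anaphor within its binding domain → licit binder.
*Ahmad₆* c-commands the anaphor within its binding domain → licit binder.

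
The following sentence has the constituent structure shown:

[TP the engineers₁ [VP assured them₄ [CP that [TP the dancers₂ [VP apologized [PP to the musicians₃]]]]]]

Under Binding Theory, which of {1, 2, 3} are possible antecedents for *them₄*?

none

*them* is a pronoun, so Principle B applies: it must be free in its binding domain.
Binding domain of *them₄*: the matrix TP, whose subject is the engineers₁.
*the engineers₁* c-commands the pronoun within its binding domain → coindexation would violate Principle B.
*the dancers₂*: the pronoun c-commands this R-expression → coindexation would violate Principle C on *the dancers₂*.
*the musicians₃*: the pronoun c-commands this R-expression → coindexation would violate Principle C on *the musicians₃*.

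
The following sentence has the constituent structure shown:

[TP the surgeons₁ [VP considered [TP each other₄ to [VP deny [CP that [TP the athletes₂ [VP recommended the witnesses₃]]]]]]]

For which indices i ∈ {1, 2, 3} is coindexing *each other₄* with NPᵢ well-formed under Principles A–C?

*each other* is an anaphor, so Principle A applies: it must be bound in its binding domain.
Binding domain of *each other₄*: the matrix TP, whose subject is the surgeons₁.
*the surgeons₁* c-commands the anaphor within its binding domain → licit binder.
*the athletes₂* does not c-command the anaphor → cannot bind it.
*the witnesses₃* does not c-command the anaphor → cannot bind it.

{1}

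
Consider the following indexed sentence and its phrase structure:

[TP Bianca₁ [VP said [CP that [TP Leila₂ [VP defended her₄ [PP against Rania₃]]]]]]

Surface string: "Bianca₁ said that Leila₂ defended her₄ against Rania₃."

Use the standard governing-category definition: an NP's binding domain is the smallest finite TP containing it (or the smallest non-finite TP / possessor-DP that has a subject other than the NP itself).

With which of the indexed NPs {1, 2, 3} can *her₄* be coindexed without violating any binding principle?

{1}

*her* is a pronoun, so Principle B applies: it must be free in its binding domain.
Binding domain of *her₄*: the embedded TP, whose subject is Leila₂.
*Bianca₁* c-commands the pronoun but from outside its binding domain, and is not c-commanded by it → coindexation permitted.
*Leila₂* c-commands the pronoun within its binding domain → coindexation would violate Principle B.
*Rania₃*: the pronoun c-commands this R-expression → coindexation would violate Principle C on *Rania₃*.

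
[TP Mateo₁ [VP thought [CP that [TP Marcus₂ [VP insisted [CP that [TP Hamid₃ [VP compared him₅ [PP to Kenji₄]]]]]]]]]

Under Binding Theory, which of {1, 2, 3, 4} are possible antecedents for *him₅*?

*him* is a pronoun, so Principle B applies: it must be free in its binding domain.
Binding domain of *him₅*: the embedded TP, whose subject is Hamid₃.
*Mateo₁* c-commands the pronoun but from outside its binding domain, and is not c-commanded by it → coindexation permitted.
*Marcus₂* c-commands the pronoun but from outside its binding domain, and is not c-commanded by it → coindexation permitted.
*Hamid₃* c-commands the pronoun within its binding domain → coindexation would violate Principle B.
*Kenji₄*: the pronoun c-commands this R-expression → coindexation would violate Principle C on *Kenji₄*.

{1, 2}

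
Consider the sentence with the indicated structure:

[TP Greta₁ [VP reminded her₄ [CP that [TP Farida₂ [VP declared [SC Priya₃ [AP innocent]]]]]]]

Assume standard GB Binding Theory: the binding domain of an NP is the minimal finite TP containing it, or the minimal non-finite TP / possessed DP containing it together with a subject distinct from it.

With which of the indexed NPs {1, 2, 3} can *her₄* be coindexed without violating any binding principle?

*her* is a pronoun, so Principle B applies: it must be free in its binding domain.
Binding domain of *her₄*: the matrix TP, whose subject is Greta₁.
*Greta₁* c-commands the pronoun within its binding domain → coindexation would violate Principle B.
*Farida₂*: the pronoun c-commands this R-expression → coindexation would violate Principle C on *Farida₂*.
*Priya₃*: the pronoun c-commands this R-expression → coindexation would violate Principle C on *Priya₃*.

none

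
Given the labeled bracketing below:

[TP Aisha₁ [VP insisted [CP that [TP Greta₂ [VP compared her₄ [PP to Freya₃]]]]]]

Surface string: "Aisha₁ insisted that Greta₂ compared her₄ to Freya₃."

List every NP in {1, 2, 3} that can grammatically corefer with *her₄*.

{1}

*her* is a pronoun, so Principle B applies: it must be free in its binding domain.
Binding domain of *her₄*: the embedded TP, whose subject is Greta₂.
*Aisha₁* c-commands the pronoun but from outside its binding domain, and is not c-commanded by it → coindexation permitted.
*Greta₂* c-commands the pronoun within its binding domain → coindexation would violate Principle B.
*Freya₃*: the pronoun c-commands this R-expression → coindexation would violate Principle C on *Freya₃*.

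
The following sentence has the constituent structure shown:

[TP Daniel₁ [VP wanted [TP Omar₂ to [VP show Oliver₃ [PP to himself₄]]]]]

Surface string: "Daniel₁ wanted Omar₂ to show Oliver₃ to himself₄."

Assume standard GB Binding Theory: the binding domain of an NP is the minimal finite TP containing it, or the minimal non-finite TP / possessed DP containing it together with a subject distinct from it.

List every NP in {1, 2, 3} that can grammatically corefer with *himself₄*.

*himself* is an anaphor, so Principle A applies: it must be bound in its binding domain.
Binding domain of *himself₄*: the embedded TP, whose subject is Omar₂.
*Daniel₁* c-commands the anaphor but is outside its binding domain → cannot satisfy Principle A.
*Omar₂* c-commands the anaphor within its binding domain → licit binder.
*Oliver₃* c-commands the anaphor within its binding domain → licit binder.

{2, 3}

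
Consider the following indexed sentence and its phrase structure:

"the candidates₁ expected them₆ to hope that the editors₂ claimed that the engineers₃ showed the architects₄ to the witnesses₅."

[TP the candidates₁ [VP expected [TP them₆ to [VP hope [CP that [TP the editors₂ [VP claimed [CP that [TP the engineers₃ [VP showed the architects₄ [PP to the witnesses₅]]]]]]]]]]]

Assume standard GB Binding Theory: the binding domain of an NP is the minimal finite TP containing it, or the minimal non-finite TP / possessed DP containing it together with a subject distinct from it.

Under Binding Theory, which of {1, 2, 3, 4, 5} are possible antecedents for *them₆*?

none

*them* is a pronoun, so Principle B applies: it must be free in its binding domain.
Binding domain of *them₆*: the matrix TP, whose subject is the candidates₁.
*the candidates₁* c-commands the pronoun within its binding domain → coindexation would violate Principle B.
*the editors₂*: the pronoun c-commands this R-expression → coindexation would violate Principle C on *the editors₂*.
*the engineers₃*: the pronoun c-commands this R-expression → coindexation would violate Principle C on *the engineers₃*.
*the architects₄*: the pronoun c-commands this R-expression → coindexation would violate Principle C on *the architects₄*.
*the witnesses₅*: the pronoun c-commands this R-expression → coindexation would violate Principle C on *the witnesses₅*.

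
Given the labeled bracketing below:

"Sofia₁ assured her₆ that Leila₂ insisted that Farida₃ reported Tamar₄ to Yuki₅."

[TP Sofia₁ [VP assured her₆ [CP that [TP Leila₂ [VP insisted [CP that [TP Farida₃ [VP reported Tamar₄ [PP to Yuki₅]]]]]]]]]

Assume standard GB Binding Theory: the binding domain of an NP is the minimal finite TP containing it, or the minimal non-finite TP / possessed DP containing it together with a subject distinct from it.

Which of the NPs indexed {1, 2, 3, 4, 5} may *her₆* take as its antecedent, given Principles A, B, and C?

none

*her* is a pronoun, so Principle B applies: it must be free in its binding domain.
Binding domain of *her₆*: the matrix TP, whose subject is Sofia₁.
*Sofia₁* c-commands the pronoun within its binding domain → coindexation would violate Principle B.
*Leila₂*: the pronoun c-commands this R-expression → coindexation would violate Principle C on *Leila₂*.
*Farida₃*: the pronoun c-commands this R-expression → coindexation would violate Principle C on *Farida₃*.
*Tamar₄*: the pronoun c-commands this R-expression → coindexation would violate Principle C on *Tamar₄*.
*Yuki₅*: the pronoun c-commands this R-expression → coindexation would violate Principle C on *Yuki₅*.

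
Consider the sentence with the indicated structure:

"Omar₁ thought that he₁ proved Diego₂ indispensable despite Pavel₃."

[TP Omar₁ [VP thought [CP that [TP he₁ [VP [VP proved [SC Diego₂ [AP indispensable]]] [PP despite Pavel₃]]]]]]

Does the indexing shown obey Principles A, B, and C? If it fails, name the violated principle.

grammatical

The two coindexed NPs are *Omar₁* and *he₁*.
*he₁* is a pronoun; nothing c-commands it within its binding domain (the embedded TP.), so Principle B holds trivially.
*Omar₁* is an R-expression; *he₁* does not c-command it, and no other NP shares its index, so Principle C is satisfied.
All principles are respected.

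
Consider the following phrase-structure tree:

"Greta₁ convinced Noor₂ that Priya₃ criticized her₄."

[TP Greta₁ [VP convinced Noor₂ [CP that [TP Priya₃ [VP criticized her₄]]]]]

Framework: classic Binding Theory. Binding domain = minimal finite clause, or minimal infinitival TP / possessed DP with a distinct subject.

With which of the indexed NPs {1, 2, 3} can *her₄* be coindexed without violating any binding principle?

{1, 2}

*her* is a pronoun, so Principle B applies: it must be free in its binding domain.
Binding domain of *her₄*: the embedded TP, whose subject is Priya₃.
*Greta₁* c-commands the pronoun but from outside its binding domain, and is not c-commanded by it → coindexation permitted.
*Noor₂* c-commands the pronoun but from outside its binding domain, and is not c-commanded by it → coindexation permitted.
*Priya₃* c-commands the pronoun within its binding domain → coindexation would violate Principle B.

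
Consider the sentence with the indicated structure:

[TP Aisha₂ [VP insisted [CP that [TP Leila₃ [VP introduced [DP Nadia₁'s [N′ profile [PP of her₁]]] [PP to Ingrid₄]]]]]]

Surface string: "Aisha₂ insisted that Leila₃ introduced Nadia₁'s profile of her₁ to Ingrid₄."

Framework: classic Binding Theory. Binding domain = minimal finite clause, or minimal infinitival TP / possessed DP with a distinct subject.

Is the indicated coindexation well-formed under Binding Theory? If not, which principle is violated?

Principle B

The two coindexed NPs are *Nadia₁* and *her₁*.
*her₁* is a pronoun. Its binding domain is the possessed DP, whose subject is Nadia₁.
*Nadia₁* c-commands it within that domain and carries the same index.
The pronoun is locally bound → Principle B violation.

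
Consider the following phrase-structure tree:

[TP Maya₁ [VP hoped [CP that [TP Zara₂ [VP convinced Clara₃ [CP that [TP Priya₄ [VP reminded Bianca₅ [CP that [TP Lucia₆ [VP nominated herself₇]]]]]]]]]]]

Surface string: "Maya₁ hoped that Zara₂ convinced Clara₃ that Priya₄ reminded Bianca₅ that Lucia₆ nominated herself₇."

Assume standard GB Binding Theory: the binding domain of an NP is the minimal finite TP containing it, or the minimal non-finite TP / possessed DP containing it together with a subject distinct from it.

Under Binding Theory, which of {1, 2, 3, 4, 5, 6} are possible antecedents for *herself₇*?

{6}

*herself* is an anaphor, so Principle A applies: it must be bound in its binding domain.
Binding domain of *herself₇*: the embedded TP, whose subject is Lucia₆.
*Maya₁* c-commands the anaphor but is outside its binding domain → cannot satisfy Principle A.
*Zara₂* c-commands the anaphor but is outside its binding domain → cannot satisfy Principle A.
*Clara₃* c-commands the anaphor but is outside its binding domain → cannot satisfy Principle A.
*Priya₄* c-commands the anaphor but is outside its binding domain → cannot satisfy Principle A.
*Bianca₅* c-commands the anaphor but is outside its binding domain → cannot satisfy Principle A.
*Lucia₆* c-commands the anaphor within its binding domain → licit binder.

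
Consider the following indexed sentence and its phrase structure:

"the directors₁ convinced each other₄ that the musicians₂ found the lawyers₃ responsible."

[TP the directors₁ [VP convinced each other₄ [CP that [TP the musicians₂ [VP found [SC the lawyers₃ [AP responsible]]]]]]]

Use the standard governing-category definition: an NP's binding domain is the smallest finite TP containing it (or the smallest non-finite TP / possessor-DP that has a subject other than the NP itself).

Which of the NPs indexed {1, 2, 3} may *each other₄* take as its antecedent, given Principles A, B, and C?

{1}

*each other* is an anaphor, so Principle A applies: it must be bound in its binding domain.
Binding domain of *each other₄*: the matrix TP, whose subject is the directors₁.
*the directors₁* c-commands the anaphor within its binding domain → licit binder.
*the musicians₂* does not c-command the anaphor → cannot bind it.
*the lawyers₃* does not c-command the anaphor → cannot bind it.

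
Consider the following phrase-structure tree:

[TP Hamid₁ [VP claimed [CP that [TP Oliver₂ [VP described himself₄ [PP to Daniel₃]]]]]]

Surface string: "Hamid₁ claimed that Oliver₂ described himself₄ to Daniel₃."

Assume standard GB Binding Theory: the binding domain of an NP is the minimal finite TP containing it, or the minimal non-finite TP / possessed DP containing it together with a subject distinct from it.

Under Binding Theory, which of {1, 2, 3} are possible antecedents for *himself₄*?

{2}

*himself* is an anaphor, so Principle A applies: it must be bound in its binding domain.
Binding domain of *himself₄*: the embedded TP, whose subject is Oliver₂.
*Hamid₁* c-commands the anaphor but is outside its binding domain → cannot satisfy Principle A.
*Oliver₂* c-commands the anaphor within its binding domain → licit binder.
*Daniel₃* does not c-command the anaphor → cannot bind it.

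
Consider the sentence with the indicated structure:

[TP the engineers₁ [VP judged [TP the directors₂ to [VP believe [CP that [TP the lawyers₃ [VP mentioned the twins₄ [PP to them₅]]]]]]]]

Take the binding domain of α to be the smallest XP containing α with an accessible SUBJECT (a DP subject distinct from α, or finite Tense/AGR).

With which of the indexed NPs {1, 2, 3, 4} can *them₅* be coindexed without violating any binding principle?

*them* is a pronoun, so Principle B applies: it must be free in its binding domain.
Binding domain of *them₅*: the embedded TP, whose subject is the lawyers₃.
*the engineers₁* c-commands the pronoun but from outside its binding domain, and is not c-commanded by it → coindexation permitted.
*the directors₂* c-commands the pronoun but from outside its binding domain, and is not c-commanded by it → coindexation permitted.
*the lawyers₃* c-commands the pronoun within its binding domain → coindexation would violate Principle B.
*the twins₄* c-commands the pronoun within its binding domain → coindexation would violate Principle B.

{1, 2}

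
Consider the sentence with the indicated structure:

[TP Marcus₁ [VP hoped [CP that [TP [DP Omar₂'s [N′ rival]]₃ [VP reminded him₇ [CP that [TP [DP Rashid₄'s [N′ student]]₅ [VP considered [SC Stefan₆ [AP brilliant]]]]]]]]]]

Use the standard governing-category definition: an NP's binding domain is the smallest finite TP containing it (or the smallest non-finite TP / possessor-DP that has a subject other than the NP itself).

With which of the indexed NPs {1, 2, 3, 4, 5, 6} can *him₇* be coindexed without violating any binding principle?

*him* is a pronoun, so Principle B applies: it must be free in its binding domain.
Binding domain of *him₇*: the embedded TP, whose subject is [Omar₂'s rival]₃.
*Marcus₁* c-commands the pronoun but from outside its binding domain, and is not c-commanded by it → coindexation permitted.
*Omar₂* and the pronoun do not c-command one another → neither Principle B nor Principle C is at stake; coindexation permitted.
*[Omar₂'s rival]₃* c-commands the pronoun within its binding domain → coindexation would violate Principle B.
*Rashid₄*: the pronoun c-commands this R-expression → coindexation would violate Principle C on *Rashid₄*.
*[Rashid₄'s student]₅*: the pronoun c-commands this R-expression → coindexation would violate Principle C on *[Rashid₄'s student]₅*.
*Stefan₆*: the pronoun c-commands this R-expression → coindexation would violate Principle C on *Stefan₆*.

{1, 2}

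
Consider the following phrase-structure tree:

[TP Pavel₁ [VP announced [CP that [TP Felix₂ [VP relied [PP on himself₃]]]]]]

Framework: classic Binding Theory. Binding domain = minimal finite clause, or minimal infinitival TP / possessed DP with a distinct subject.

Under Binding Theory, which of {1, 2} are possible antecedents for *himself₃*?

{2}

*himself* is an anaphor, so Principle A applies: it must be bound in its binding domain.
Binding domain of *himself₃*: the embedded TP, whose subject is Felix₂.
*Pavel₁* c-commands the anaphor but is outside its binding domain → cannot satisfy Principle A.
*Felix₂* c-commands the anaphor within its binding domain → licit binder.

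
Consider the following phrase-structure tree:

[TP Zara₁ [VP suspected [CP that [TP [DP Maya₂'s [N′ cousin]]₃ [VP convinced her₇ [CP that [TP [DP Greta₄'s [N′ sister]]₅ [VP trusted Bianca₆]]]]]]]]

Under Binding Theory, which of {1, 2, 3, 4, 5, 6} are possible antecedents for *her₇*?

*her* is a pronoun, so Principle B applies: it must be free in its binding domain.
Binding domain of *her₇*: the embedded TP, whose subject is [Maya₂'s cousin]₃.
*Zara₁* c-commands the pronoun but from outside its binding domain, and is not c-commanded by it → coindexation permitted.
*Maya₂* and the pronoun do not c-command one another → neither Principle B nor Principle C is at stake; coindexation permitted.
*[Maya₂'s cousin]₃* c-commands the pronoun within its binding domain → coindexation would violate Principle B.
*Greta₄*: the pronoun c-commands this R-expression → coindexation would violate Principle C on *Greta₄*.
*[Greta₄'s sister]₅*: the pronoun c-commands this R-expression → coindexation would violate Principle C on *[Greta₄'s sister]₅*.
*Bianca₆*: the pronoun c-commands this R-expression → coindexation would violate Principle C on *Bianca₆*.

{1, 2}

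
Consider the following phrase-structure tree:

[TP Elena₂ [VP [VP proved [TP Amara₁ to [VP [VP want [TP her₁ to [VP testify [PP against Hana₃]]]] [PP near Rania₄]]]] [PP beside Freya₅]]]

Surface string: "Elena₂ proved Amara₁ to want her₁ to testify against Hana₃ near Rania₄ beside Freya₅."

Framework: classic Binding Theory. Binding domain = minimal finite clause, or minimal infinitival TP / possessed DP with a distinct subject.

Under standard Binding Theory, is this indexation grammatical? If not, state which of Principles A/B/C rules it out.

Principle B

The two coindexed NPs are *Amara₁* and *her₁*.
*her₁* is a pronoun. Its binding domain is the embedded TP, whose subject is Amara₁.
*Amara₁* c-commands it within that domain and carries the same index.
The pronoun is locally bound → Principle B violation.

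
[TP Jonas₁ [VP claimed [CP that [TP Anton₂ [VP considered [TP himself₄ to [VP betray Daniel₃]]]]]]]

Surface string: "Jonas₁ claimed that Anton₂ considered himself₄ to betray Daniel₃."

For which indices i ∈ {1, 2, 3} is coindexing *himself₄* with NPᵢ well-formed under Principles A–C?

{2}

*himself* is an anaphor, so Principle A applies: it must be bound in its binding domain.
Binding domain of *himself₄*: the embedded TP, whose subject is Anton₂.
*Jonas₁* c-commands the anaphor but is outside its binding domain → cannot satisfy Principle A.
*Anton₂* c-commands the anaphor within its binding domain → licit binder.
*Daniel₃* does not c-command the anaphor → cannot bind it.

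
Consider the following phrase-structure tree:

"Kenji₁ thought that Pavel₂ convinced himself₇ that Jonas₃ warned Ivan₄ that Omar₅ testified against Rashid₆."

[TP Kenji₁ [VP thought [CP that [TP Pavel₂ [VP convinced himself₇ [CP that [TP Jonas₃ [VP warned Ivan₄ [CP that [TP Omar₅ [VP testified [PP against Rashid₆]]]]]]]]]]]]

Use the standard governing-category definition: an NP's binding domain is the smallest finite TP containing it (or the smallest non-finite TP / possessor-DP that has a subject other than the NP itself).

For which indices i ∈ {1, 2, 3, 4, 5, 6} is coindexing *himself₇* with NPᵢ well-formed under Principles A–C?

{2}

*himself* is an anaphor, so Principle A applies: it must be bound in its binding domain.
Binding domain of *himself₇*: the embedded TP, whose subject is Pavel₂.
*Kenji₁* c-commands the anaphor but is outside its binding domain → cannot satisfy Principle A.
*Pavel₂* c-commands the anaphor within its binding domain → licit binder.
*Jonas₃* does not c-command the anaphor → cannot bind it.
*Ivan₄* does not c-command the anaphor → cannot bind it.
*Omar₅* does not c-command the anaphor → cannot bind it.
*Rashid₆* does not c-command the anaphor → cannot bind it.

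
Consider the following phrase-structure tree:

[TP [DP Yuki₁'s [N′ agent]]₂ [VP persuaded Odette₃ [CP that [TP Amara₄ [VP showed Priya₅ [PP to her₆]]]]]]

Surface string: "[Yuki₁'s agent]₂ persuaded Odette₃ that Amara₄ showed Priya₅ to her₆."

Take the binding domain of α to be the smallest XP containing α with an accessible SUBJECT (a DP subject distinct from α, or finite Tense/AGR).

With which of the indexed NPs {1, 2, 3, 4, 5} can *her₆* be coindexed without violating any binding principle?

*her* is a pronoun, so Principle B applies: it must be free in its binding domain.
Binding domain of *her₆*: the embedded TP, whose subject is Amara₄.
*Yuki₁* and the pronoun do not c-command one another → neither Principle B nor Principle C is at stake; coindexation permitted.
*[Yuki₁'s agent]₂* c-commands the pronoun but from outside its binding domain, and is not c-commanded by it → coindexation permitted.
*Odette₃* c-commands the pronoun but from outside its binding domain, and is not c-commanded by it → coindexation permitted.
*Amara₄* c-commands the pronoun within its binding domain → coindexation would violate Principle B.
*Priya₅* c-commands the pronoun within its binding domain → coindexation would violate Principle B.

{1, 2, 3}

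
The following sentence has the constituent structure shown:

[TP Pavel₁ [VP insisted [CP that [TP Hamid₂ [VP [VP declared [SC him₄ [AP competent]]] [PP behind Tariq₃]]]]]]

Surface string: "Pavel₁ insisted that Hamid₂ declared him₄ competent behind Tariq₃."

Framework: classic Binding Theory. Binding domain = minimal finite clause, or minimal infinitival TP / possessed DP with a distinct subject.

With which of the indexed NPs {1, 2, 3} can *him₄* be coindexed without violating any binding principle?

*him* is a pronoun, so Principle B applies: it must be free in its binding domain.
Binding domain of *him₄*: the embedded TP, whose subject is Hamid₂.
*Pavel₁* c-commands the pronoun but from outside its binding domain, and is not c-commanded by it → coindexation permitted.
*Hamid₂* c-commands the pronoun within its binding domain → coindexation would violate Principle B.
*Tariq₃* and the pronoun do not c-command one another → neither Principle B nor Principle C is at stake; coindexation permitted.

{1, 3}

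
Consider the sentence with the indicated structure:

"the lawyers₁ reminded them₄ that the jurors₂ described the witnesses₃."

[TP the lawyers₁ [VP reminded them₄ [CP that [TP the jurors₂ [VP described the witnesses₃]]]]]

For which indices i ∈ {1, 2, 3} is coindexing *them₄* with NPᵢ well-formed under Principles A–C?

none

*them* is a pronoun, so Principle B applies: it must be free in its binding domain.
Binding domain of *them₄*: the matrix TP, whose subject is the lawyers₁.
*the lawyers₁* c-commands the pronoun within its binding domain → coindexation would violate Principle B.
*the jurors₂*: the pronoun c-commands this R-expression → coindexation would violate Principle C on *the jurors₂*.
*the witnesses₃*: the pronoun c-commands this R-expression → coindexation would violate Principle C on *the witnesses₃*.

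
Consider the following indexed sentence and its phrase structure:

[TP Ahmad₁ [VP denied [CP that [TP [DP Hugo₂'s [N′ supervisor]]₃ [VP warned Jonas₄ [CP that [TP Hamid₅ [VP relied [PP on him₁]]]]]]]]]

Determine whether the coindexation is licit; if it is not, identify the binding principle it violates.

grammatical

The two coindexed NPs are *Ahmad₁* and *him₁*.
*him₁* is a pronoun; its binding domain is the embedded TP, whose subject is Hamid₅. Within that domain it is c-commanded only by *Hamid₅*, which carries a different index — the pronoun is free locally, so Principle B holds.
*Ahmad₁* is an R-expression; *him₁* does not c-command it, and no other NP shares its index, so Principle C is satisfied.
All principles are respected.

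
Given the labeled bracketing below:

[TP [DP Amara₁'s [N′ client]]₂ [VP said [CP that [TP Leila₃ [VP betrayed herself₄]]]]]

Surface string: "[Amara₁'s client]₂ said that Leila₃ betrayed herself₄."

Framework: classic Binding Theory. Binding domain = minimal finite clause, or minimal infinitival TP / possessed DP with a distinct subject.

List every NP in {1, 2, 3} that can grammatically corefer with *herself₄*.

*herself* is an anaphor, so Principle A applies: it must be bound in its binding domain.
Binding domain of *herself₄*: the embedded TP, whose subject is Leila₃.
*Amara₁* does not c-command the anaphor → cannot bind it.
*[Amara₁'s client]₂* c-commands the anaphor but is outside its binding domain → cannot satisfy Principle A.
*Leila₃* c-commands the anaphor within its binding domain → licit binder.

{3}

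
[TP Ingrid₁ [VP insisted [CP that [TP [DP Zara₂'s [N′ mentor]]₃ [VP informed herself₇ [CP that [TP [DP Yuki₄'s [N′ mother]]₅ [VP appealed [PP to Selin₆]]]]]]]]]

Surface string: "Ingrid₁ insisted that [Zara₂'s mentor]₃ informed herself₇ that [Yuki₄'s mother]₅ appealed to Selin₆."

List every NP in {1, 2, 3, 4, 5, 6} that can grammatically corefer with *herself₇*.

{3}

*herself* is an anaphor, so Principle A applies: it must be bound in its binding domain.
Binding domain of *herself₇*: the embedded TP, whose subject is [Zara₂'s mentor]₃.
*Ingrid₁* c-commands the anaphor but is outside its binding domain → cannot satisfy Principle A.
*Zara₂* does not c-command the anaphor → cannot bind it.
*[Zara₂'s mentor]₃* c-commands the anaphor within its binding domain → licit binder.
*Yuki₄* does not c-command the anaphor → cannot bind it.
*[Yuki₄'s mother]₅* does not c-command the anaphor → cannot bind it.
*Selin₆* does not c-command the anaphor → cannot bind it.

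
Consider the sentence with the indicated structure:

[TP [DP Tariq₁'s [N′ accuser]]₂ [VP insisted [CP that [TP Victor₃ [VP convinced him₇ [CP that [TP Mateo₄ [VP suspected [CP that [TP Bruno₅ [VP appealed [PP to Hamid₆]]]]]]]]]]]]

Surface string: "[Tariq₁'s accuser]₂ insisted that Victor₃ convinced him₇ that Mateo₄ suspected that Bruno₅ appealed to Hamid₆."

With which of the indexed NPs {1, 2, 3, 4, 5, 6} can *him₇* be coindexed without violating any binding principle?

*him* is a pronoun, so Principle B applies: it must be free in its binding domain.
Binding domain of *him₇*: the embedded TP, whose subject is Victor₃.
*Tariq₁* and the pronoun do not c-command one another → neither Principle B nor Principle C is at stake; coindexation permitted.
*[Tariq₁'s accuser]₂* c-commands the pronoun but from outside its binding domain, and is not c-commanded by it → coindexation permitted.
*Victor₃* c-commands the pronoun within its binding domain → coindexation would violate Principle B.
*Mateo₄*: the pronoun c-commands this R-expression → coindexation would violate Principle C on *Mateo₄*.
*Bruno₅*: the pronoun c-commands this R-expression → coindexation would violate Principle C on *Bruno₅*.
*Hamid₆*: the pronoun c-commands this R-expression → coindexation would violate Principle C on *Hamid₆*.

{1, 2}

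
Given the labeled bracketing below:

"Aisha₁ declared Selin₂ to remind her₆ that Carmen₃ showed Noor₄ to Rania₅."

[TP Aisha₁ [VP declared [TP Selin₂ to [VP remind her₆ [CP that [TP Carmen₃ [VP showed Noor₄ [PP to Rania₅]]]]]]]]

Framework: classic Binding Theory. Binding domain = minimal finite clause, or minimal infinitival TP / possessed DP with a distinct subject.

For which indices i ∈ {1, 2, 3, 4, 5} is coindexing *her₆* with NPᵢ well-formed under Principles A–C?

*her* is a pronoun, so Principle B applies: it must be free in its binding domain.
Binding domain of *her₆*: the embedded TP, whose subject is Selin₂.
*Aisha₁* c-commands the pronoun but from outside its binding domain, and is not c-commanded by it → coindexation permitted.
*Selin₂* c-commands the pronoun within its binding domain → coindexation would violate Principle B.
*Carmen₃*: the pronoun c-commands this R-expression → coindexation would violate Principle C on *Carmen₃*.
*Noor₄*: the pronoun c-commands this R-expression → coindexation would violate Principle C on *Noor₄*.
*Rania₅*: the pronoun c-commands this R-expression → coindexation would violate Principle C on *Rania₅*.

{1}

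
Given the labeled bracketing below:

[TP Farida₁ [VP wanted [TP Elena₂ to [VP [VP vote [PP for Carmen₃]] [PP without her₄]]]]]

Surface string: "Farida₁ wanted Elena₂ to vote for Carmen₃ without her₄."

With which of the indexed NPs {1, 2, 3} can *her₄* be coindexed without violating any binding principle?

{1, 3}

*her* is a pronoun, so Principle B applies: it must be free in its binding domain.
Binding domain of *her₄*: the embedded TP, whose subject is Elena₂.
*Farida₁* c-commands the pronoun but from outside its binding domain, and is not c-commanded by it → coindexation permitted.
*Elena₂* c-commands the pronoun within its binding domain → coindexation would violate Principle B.
*Carmen₃* and the pronoun do not c-command one another → neither Principle B nor Principle C is at stake; coindexation permitted.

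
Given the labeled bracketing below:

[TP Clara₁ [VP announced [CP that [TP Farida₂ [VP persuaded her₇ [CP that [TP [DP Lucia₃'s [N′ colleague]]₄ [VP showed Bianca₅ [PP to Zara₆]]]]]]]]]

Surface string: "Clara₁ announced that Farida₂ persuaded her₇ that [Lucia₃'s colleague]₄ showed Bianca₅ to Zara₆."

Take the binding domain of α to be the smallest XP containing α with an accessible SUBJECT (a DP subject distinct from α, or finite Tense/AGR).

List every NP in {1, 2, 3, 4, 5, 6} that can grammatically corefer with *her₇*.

*her* is a pronoun, so Principle B applies: it must be free in its binding domain.
Binding domain of *her₇*: the embedded TP, whose subject is Farida₂.
*Clara₁* c-commands the pronoun but from outside its binding domain, and is not c-commanded by it → coindexation permitted.
*Farida₂* c-commands the pronoun within its binding domain → coindexation would violate Principle B.
*Lucia₃*: the pronoun c-commands this R-expression → coindexation would violate Principle C on *Lucia₃*.
*[Lucia₃'s colleague]₄*: the pronoun c-commands this R-expression → coindexation would violate Principle C on *[Lucia₃'s colleague]₄*.
*Bianca₅*: the pronoun c-commands this R-expression → coindexation would violate Principle C on *Bianca₅*.
*Zara₆*: the pronoun c-commands this R-expression → coindexation would violate Principle C on *Zara₆*.

{1}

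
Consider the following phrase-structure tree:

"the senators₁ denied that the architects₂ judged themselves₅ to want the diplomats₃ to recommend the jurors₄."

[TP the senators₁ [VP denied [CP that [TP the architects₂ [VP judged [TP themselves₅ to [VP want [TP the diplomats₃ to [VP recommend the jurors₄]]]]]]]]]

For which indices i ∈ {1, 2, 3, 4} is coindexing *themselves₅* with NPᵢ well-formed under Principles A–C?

{2}

*themselves* is an anaphor, so Principle A applies: it must be bound in its binding domain.
Binding domain of *themselves₅*: the embedded TP, whose subject is the architects₂.
*the senators₁* c-commands the anaphor but is outside its binding domain → cannot satisfy Principle A.
*the architects₂* c-commands the anaphor within its binding domain → licit binder.
*the diplomats₃* does not c-command the anaphor → cannot bind it.
*the jurors₄* does not c-command the anaphor → cannot bind it.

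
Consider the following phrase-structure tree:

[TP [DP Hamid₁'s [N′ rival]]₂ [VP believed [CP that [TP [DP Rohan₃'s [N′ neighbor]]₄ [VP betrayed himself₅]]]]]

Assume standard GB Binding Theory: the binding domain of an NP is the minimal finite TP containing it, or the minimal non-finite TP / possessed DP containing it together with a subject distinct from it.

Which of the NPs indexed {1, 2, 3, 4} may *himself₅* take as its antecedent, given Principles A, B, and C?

{4}

*himself* is an anaphor, so Principle A applies: it must be bound in its binding domain.
Binding domain of *himself₅*: the embedded TP, whose subject is [Rohan₃'s neighbor]₄.
*Hamid₁* does not c-command the anaphor → cannot bind it.
*[Hamid₁'s rival]₂* c-commands the anaphor but is outside its binding domain → cannot satisfy Principle A.
*Rohan₃* does not c-command the anaphor → cannot bind it.
*[Rohan₃'s neighbor]₄* c-commands the anaphor within its binding domain → licit binder.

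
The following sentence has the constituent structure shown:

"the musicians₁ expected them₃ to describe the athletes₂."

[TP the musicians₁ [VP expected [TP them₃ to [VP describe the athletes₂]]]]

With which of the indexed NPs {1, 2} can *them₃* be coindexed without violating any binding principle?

none

*them* is a pronoun, so Principle B applies: it must be free in its binding domain.
Binding domain of *them₃*: the matrix TP, whose subject is the musicians₁.
*the musicians₁* c-commands the pronoun within its binding domain → coindexation would violate Principle B.
*the athletes₂*: the pronoun c-commands this R-expression → coindexation would violate Principle C on *the athletes₂*.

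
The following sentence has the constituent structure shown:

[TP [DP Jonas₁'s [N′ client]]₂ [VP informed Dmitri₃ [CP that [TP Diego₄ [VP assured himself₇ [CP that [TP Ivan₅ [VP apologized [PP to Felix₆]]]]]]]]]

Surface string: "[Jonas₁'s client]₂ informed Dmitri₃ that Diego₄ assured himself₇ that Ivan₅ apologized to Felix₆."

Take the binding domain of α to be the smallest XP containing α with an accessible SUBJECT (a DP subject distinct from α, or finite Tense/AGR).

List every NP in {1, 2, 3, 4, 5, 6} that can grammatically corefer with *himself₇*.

*himself* is an anaphor, so Principle A applies: it must be bound in its binding domain.
Binding domain of *himself₇*: the embedded TP, whose subject is Diego₄.
*Jonas₁* does not c-command the anaphor → cannot bind it.
*[Jonas₁'s client]₂* c-commands the anaphor but is outside its binding domain → cannot satisfy Principle A.
*Dmitri₃* c-commands the anaphor but is outside its binding domain → cannot satisfy Principle A.
*Diego₄* c-commands the anaphor within its binding domain → licit binder.
*Ivan₅* does not c-command the anaphor → cannot bind it.
*Felix₆* does not c-command the anaphor → cannot bind it.

{4}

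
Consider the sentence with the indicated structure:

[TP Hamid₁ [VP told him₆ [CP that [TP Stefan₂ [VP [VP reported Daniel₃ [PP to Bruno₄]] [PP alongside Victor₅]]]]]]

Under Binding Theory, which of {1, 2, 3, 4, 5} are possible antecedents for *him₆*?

none

*him* is a pronoun, so Principle B applies: it must be free in its binding domain.
Binding domain of *him₆*: the matrix TP, whose subject is Hamid₁.
*Hamid₁* c-commands the pronoun within its binding domain → coindexation would violate Principle B.
*Stefan₂*: the pronoun c-commands this R-expression → coindexation would violate Principle C on *Stefan₂*.
*Daniel₃*: the pronoun c-commands this R-expression → coindexation would violate Principle C on *Daniel₃*.
*Bruno₄*: the pronoun c-commands this R-expression → coindexation would violate Principle C on *Bruno₄*.
*Victor₅*: the pronoun c-commands this R-expression → coindexation would violate Principle C on *Victor₅*.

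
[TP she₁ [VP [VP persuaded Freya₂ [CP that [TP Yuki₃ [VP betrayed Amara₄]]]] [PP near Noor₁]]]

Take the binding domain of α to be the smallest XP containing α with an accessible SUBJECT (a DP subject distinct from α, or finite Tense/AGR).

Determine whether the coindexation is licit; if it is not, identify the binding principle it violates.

The two coindexed NPs are *she₁* and *Noor₁*.
*Noor₁* is an R-expression. Principle C requires it to be free everywhere.
*she₁* c-commands it and carries the same index.
The R-expression is bound → Principle C violation.

Principle C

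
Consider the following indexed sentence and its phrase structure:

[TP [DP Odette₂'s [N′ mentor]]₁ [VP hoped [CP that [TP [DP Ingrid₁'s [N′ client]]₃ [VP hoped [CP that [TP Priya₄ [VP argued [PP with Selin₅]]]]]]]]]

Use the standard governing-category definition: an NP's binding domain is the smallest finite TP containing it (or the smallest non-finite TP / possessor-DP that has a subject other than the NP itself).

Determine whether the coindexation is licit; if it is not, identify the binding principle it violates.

Principle C

The two coindexed NPs are *[Odette₂'s mentor]₁* and *Ingrid₁*.
*Ingrid₁* is an R-expression. Principle C requires it to be free everywhere.
*[Odette₂'s mentor]₁* c-commands it and carries the same index.
The R-expression is bound → Principle C violation.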